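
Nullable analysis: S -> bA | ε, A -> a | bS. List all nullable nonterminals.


A nonterminal is nullable iff some alternative derives ε (directly, or every symbol in it is nullable)
Nullable: {S}


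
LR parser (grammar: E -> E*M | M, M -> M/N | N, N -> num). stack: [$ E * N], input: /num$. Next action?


'N' (not preceded by M/) is the handle for M -> N
Action: reduce (M -> N)


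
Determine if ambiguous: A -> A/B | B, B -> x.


precedence layered via separate nonterminal B: deterministic
Unambiguous


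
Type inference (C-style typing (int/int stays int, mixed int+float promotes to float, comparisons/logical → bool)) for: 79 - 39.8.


Operand types: int - float
Rule: mixed int/float promotes to float; int/int stays int
Result type: float


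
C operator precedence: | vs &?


'&' is bitwise AND (level 5); '|' is bitwise OR (level 3)
Higher level binds tighter
'&' has higher precedence than '|'


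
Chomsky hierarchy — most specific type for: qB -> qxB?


LHS has context (more than one symbol) and |LHS| ≤ |RHS|
Classification: Type 1 (Context-Sensitive)


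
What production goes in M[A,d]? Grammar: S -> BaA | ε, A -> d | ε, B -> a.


For [A, d]: 'd' ∈ FIRST(d)
Entry: A -> d


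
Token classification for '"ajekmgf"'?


Pattern: double-quoted sequence
Type: STRING_LITERAL


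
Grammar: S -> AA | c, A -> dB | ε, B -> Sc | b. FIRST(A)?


Per alternative of A: FIRST(dB) = {d}; FIRST(ε) = {ε}
FIRST(A) = {d, ε}


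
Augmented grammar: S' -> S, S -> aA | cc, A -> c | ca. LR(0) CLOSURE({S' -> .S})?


Start: S' -> .S
For each item with dot before a nonterminal B, add B -> .γ for every B-production
Closure: [S' -> .S, S -> .aA, S -> .cc]


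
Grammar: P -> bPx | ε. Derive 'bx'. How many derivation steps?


Derivation: P => bPx => bx
Steps: 2


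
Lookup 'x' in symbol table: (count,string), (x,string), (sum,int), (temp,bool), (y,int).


Lookup 'x' → type string


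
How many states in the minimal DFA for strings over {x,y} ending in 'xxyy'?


Track the longest suffix of input matching a prefix of 'xxyy': 5 classes (prefixes of length 0..4)
Minimal DFA: 5 states


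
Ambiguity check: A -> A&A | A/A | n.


'n&n/n' has two parse trees (no precedence encoded between & and /)
Ambiguous


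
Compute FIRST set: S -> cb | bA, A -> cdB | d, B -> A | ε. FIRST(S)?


Per alternative of S: FIRST(cb) = {c}; FIRST(bA) = {b}
FIRST(S) = {b, c}


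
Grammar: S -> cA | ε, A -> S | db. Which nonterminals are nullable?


A nonterminal is nullable iff some alternative derives ε (directly, or every symbol in it is nullable)
Nullable: {A, S}


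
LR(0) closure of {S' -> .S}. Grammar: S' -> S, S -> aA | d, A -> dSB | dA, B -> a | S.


Start: S' -> .S
For each item with dot before a nonterminal B, add B -> .γ for every B-production
Closure: [S' -> .S, S -> .aA, S -> .d]


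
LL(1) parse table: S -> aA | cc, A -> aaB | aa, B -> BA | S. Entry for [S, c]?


For [S, c]: 'c' ∈ FIRST(cc)
Entry: S -> cc


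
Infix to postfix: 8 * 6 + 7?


Left to right (same or higher precedence on left)
Postfix: 8 6 * 7 +


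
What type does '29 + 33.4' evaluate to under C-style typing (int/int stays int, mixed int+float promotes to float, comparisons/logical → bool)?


Operand types: int + float
Rule: mixed int/float promotes to float; int/int stays int
Result type: float


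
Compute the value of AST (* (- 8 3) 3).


Evaluate inner: (- 8 3) = 5
Evaluate root: (* 5 3) = 15
Result: 15


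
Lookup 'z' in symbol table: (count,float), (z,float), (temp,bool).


Lookup 'z' → type float


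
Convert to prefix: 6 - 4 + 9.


left-to-right (same/higher precedence on left): tree is (+ (- 6 4) 9)
Prefix: + - 6 4 9


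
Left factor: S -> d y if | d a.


Common prefix: 'd'
Factored: S -> d S', S' -> y if | a


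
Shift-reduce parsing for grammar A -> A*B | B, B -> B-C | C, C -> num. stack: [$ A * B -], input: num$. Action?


no handle; shift 'num'
Action: shift


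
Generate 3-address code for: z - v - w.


Break into single-operator statements:
t1 = z - v
t2 = t1 - w


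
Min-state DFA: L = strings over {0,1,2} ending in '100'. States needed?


Track the longest suffix of input matching a prefix of '100': 4 classes (prefixes of length 0..3)
Minimal DFA: 4 states


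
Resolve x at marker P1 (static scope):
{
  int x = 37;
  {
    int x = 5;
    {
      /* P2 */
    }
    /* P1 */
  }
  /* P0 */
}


x declared in the same block as P1
x = 5


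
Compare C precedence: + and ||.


'+' is additive (level 9); '||' is logical OR (level 1)
Higher level binds tighter
'+' has higher precedence than '||'


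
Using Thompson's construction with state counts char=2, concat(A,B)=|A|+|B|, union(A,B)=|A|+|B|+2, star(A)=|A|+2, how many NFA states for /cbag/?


Syntax tree has 4 char leaf(s), 0 union(s), 0 star(s)
chars contribute 4×2 = 8; each union adds +2; each star adds +2
Total: 8 + 0 + 0 = 8 states


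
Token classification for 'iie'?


Pattern: letter/underscore followed by alphanumerics, not a keyword
Type: IDENTIFIER


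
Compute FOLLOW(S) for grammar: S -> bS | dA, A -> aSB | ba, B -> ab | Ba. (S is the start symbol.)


$ ∈ FOLLOW(S). For each A -> αBβ: add FIRST(β)\{ε} to FOLLOW(B); if β nullable, add FOLLOW(A).
FOLLOW(S) = {$, a}


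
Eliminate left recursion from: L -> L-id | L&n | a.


Left-recursive alternatives: L-id, L&n; non-recursive: a
Introduce L': L -> aL', L' -> -idL' | &nL' | ε


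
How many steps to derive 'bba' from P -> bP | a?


Derivation: P => bP => bbP => bba
Steps: 3


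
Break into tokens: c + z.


Scan left to right, longest-match per lexeme
Tokens: ID(c), OP(+), ID(z)


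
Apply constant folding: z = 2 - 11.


2 - 11 = -9 at compile time
Optimized: z = -9


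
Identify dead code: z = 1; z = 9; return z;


first assignment to z is overwritten before any read
Dead: 'z = 1'


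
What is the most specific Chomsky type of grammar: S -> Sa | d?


Left-linear: every RHS is a terminal or one nonterminal followed by a terminal
Classification: Type 3 (Regular)


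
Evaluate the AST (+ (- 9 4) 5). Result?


Evaluate inner: (- 9 4) = 5
Evaluate root: (+ 5 5) = 10
Result: 10


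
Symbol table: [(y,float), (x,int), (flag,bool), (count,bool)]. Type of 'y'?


Lookup 'y' → type float


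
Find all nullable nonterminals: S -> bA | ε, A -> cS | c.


A nonterminal is nullable iff some alternative derives ε (directly, or every symbol in it is nullable)
Nullable: {S}


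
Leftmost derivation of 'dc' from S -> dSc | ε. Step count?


Derivation: S => dSc => dc
Steps: 2


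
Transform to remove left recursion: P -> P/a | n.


Left-recursive alternatives: P/a; non-recursive: n
Introduce P': P -> nP', P' -> /aP' | ε


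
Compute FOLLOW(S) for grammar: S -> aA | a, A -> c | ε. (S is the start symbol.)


$ ∈ FOLLOW(S). For each A -> αBβ: add FIRST(β)\{ε} to FOLLOW(B); if β nullable, add FOLLOW(A).
FOLLOW(S) = {$}


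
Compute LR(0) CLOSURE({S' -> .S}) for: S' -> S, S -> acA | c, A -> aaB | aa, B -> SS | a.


Start: S' -> .S
For each item with dot before a nonterminal B, add B -> .γ for every B-production
Closure: [S' -> .S, S -> .acA, S -> .c]


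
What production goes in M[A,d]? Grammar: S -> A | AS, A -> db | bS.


For [A, d]: 'd' ∈ FIRST(db)
Entry: A -> db


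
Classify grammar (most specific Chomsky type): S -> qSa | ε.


Single nonterminal LHS, but q^n a^n is not regular
Classification: Type 2 (Context-Free)


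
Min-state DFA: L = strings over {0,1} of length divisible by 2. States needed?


Track length mod 2: states 0..1, accept at 0
Minimal DFA: 2 states


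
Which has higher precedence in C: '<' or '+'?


'+' is additive (level 9); '<' is relational (level 7)
Higher level binds tighter
'+' has higher precedence than '<'


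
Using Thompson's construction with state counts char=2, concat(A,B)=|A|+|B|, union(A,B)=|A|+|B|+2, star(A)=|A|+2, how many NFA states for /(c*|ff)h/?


Syntax tree has 4 char leaf(s), 1 union(s), 1 star(s)
chars contribute 4×2 = 8; each union adds +2; each star adds +2
Total: 8 + 2 + 2 = 12 states


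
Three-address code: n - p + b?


Break into single-operator statements:
t1 = n - p
t2 = t1 + b


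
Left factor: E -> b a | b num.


Common prefix: 'b'
Factored: E -> b E', E' -> a | num


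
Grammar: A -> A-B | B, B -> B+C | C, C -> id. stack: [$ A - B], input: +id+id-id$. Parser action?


'+' can extend B; shift to build B -> B+C
Action: shift


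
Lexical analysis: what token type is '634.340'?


Pattern: digits with a decimal point
Type: FLOAT_LITERAL


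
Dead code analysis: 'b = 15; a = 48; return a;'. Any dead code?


b is assigned but never read
Dead: 'b = 15'


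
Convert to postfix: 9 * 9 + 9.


Left to right (same or higher precedence on left)
Postfix: 9 9 * 9 +


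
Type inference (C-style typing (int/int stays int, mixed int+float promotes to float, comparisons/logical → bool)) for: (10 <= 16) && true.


Operand types: bool && bool
Rule: logical operators take bool operands and yield bool
Result type: bool


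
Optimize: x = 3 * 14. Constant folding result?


3 * 14 = 42 at compile time
Optimized: x = 42


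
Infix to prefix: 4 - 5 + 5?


left-to-right (same/higher precedence on left): tree is (+ (- 4 5) 5)
Prefix: + - 4 5 5


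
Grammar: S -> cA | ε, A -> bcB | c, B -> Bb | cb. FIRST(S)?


Per alternative of S: FIRST(cA) = {c}; FIRST(ε) = {ε}
FIRST(S) = {c, ε}


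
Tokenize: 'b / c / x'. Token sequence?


Scan left to right, longest-match per lexeme
Tokens: ID(b), OP(/), ID(c), OP(/), ID(x)


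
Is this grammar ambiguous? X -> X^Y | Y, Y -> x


precedence layered via separate nonterminal Y: deterministic
Unambiguous


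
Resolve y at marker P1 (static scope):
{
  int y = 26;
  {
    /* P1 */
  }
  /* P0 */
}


P1's block does not declare y; resolves to the enclosing declaration at depth 0
y = 26


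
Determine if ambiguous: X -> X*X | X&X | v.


'v*v&v' has two parse trees (no precedence encoded between * and &)
Ambiguous


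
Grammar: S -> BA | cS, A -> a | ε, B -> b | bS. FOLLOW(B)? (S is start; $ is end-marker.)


$ ∈ FOLLOW(S). For each A -> αBβ: add FIRST(β)\{ε} to FOLLOW(B); if β nullable, add FOLLOW(A).
FOLLOW(B) = {$, a}


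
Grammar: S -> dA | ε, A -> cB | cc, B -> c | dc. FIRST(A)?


Per alternative of A: FIRST(cB) = {c}; FIRST(cc) = {c}
FIRST(A) = {c}


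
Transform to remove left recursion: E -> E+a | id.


Left-recursive alternatives: E+a; non-recursive: id
Introduce E': E -> idE', E' -> +aE' | ε


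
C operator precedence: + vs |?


'+' is additive (level 9); '|' is bitwise OR (level 3)
Higher level binds tighter
'+' has higher precedence than '|'


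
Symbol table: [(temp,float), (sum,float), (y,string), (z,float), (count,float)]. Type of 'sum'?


Lookup 'sum' → type float


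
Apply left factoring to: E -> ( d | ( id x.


Common prefix: '('
Factored: E -> ( E', E' -> d | id x


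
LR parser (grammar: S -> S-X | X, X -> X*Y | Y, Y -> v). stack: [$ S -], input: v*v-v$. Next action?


no handle ('S-' is not any RHS); shift 'v'
Action: shift


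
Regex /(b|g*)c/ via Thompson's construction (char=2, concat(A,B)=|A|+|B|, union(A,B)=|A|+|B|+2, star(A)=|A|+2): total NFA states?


Syntax tree has 3 char leaf(s), 1 union(s), 1 star(s)
chars contribute 3×2 = 6; each union adds +2; each star adds +2
Total: 6 + 2 + 2 = 10 states


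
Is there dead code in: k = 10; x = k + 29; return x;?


k is read by x's definition; x is returned
No dead code


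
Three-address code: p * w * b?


Break into single-operator statements:
t1 = p * w
t2 = t1 * b


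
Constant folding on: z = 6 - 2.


6 - 2 = 4 at compile time
Optimized: z = 4


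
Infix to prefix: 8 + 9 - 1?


left-to-right (same/higher precedence on left): tree is (- (+ 8 9) 1)
Prefix: - + 8 9 1


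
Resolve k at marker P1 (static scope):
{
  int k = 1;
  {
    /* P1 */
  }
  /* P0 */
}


P1's block does not declare k; resolves to the enclosing declaration at depth 0
k = 1


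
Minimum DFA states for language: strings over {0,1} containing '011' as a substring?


KMP-style automaton: 3 progress states + 1 absorbing accept = 4
Minimal DFA: 4 states


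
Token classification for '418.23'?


Pattern: digits with a decimal point
Type: FLOAT_LITERAL


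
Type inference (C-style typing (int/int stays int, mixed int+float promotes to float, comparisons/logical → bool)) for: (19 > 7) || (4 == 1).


Operand types: bool || bool
Rule: logical operators take bool operands and yield bool
Result type: bool


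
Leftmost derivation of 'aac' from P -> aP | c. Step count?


Derivation: P => aP => aaP => aac
Steps: 3


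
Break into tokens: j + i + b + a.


Scan left to right, longest-match per lexeme
Tokens: ID(j), OP(+), ID(i), OP(+), ID(b), OP(+), ID(a)


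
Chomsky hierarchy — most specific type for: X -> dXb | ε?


Single nonterminal LHS, but d^n b^n is not regular
Classification: Type 2 (Context-Free)


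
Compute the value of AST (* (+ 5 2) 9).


Evaluate inner: (+ 5 2) = 7
Evaluate root: (* 7 9) = 63
Result: 63


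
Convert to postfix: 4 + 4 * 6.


* has higher precedence, evaluate 4*6 first
Postfix: 4 4 6 * +


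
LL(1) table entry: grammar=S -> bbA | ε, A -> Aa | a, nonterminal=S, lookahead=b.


For [S, b]: 'b' ∈ FIRST(bbA)
Entry: S -> bbA


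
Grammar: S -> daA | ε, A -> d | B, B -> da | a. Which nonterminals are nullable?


A nonterminal is nullable iff some alternative derives ε (directly, or every symbol in it is nullable)
Nullable: {S}


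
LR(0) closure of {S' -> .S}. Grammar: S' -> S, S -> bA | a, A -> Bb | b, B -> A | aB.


Start: S' -> .S
For each item with dot before a nonterminal B, add B -> .γ for every B-production
Closure: [S' -> .S, S -> .bA, S -> .a]


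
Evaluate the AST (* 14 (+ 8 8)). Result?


Evaluate inner: (+ 8 8) = 16
Evaluate root: (* 14 16) = 224
Result: 224


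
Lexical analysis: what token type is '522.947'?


Pattern: digits with a decimal point
Type: FLOAT_LITERAL


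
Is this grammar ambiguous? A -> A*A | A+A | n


'n*n+n' has two parse trees (no precedence encoded between * and +)
Ambiguous


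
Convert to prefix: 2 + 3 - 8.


left-to-right (same/higher precedence on left): tree is (- (+ 2 3) 8)
Prefix: - + 2 3 8


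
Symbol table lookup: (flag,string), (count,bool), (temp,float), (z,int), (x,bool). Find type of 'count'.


Lookup 'count' → type bool


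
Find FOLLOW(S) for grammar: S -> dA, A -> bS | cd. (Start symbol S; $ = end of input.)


$ ∈ FOLLOW(S). For each A -> αBβ: add FIRST(β)\{ε} to FOLLOW(B); if β nullable, add FOLLOW(A).
FOLLOW(S) = {$}


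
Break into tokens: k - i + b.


Scan left to right, longest-match per lexeme
Tokens: ID(k), OP(-), ID(i), OP(+), ID(b)


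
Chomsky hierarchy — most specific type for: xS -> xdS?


LHS has context (more than one symbol) and |LHS| ≤ |RHS|
Classification: Type 1 (Context-Sensitive)


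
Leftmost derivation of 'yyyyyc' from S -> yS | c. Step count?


Derivation: S => yS => yyS => yyyS => yyyyS => yyyyyS => yyyyyc
Steps: 6


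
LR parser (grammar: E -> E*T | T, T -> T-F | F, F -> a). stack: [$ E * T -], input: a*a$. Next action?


no handle; shift 'a'
Action: shift


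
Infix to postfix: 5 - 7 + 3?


Left to right (same or higher precedence on left)
Postfix: 5 7 - 3 +


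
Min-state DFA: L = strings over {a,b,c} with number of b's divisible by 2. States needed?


Track (count of b) mod 2: states 0..1, accept at 0
Minimal DFA: 2 states


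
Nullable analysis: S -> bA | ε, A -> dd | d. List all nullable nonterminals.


A nonterminal is nullable iff some alternative derives ε (directly, or every symbol in it is nullable)
Nullable: {S}


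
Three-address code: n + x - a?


Break into single-operator statements:
t1 = n + x
t2 = t1 - a


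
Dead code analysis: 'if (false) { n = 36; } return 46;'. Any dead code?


condition is constant false, so the whole block is unreachable
Dead: 'if (false) { n = 36; }'


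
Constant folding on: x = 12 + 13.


12 + 13 = 25 at compile time
Optimized: x = 25


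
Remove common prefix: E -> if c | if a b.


Common prefix: 'if'
Factored: E -> if E', E' -> c | a b


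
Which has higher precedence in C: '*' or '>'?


'*' is multiplicative (level 10); '>' is relational (level 7)
Higher level binds tighter
'*' has higher precedence than '>'


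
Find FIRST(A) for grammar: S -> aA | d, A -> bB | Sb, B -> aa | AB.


Per alternative of A: FIRST(bB) = {b}; FIRST(Sb) = {a, d}
FIRST(A) = {a, b, d}


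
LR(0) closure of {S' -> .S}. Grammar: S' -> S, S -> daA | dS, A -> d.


Start: S' -> .S
For each item with dot before a nonterminal B, add B -> .γ for every B-production
Closure: [S' -> .S, S -> .daA, S -> .dS]


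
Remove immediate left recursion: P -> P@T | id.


Left-recursive alternatives: P@T; non-recursive: id
Introduce P': P -> idP', P' -> @TP' | ε


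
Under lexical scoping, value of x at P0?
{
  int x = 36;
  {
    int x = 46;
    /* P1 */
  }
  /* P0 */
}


x declared in the same block as P0
x = 36


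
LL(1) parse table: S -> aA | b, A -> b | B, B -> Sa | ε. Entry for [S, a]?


For [S, a]: 'a' ∈ FIRST(aA)
Entry: S -> aA


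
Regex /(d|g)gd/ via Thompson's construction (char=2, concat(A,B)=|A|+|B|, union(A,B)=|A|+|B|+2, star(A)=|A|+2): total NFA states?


Syntax tree has 4 char leaf(s), 1 union(s), 0 star(s)
chars contribute 4×2 = 8; each union adds +2; each star adds +2
Total: 8 + 2 + 0 = 10 states


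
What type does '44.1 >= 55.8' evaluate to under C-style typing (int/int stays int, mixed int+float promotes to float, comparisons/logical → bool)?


Operand types: float >= float
Rule: comparison yields bool
Result type: bool


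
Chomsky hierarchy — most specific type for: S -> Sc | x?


Left-linear: every RHS is a terminal or one nonterminal followed by a terminal
Classification: Type 3 (Regular)


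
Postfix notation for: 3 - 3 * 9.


* has higher precedence, evaluate 3*9 first
Postfix: 3 3 9 * -


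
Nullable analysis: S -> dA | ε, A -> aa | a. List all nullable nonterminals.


A nonterminal is nullable iff some alternative derives ε (directly, or every symbol in it is nullable)
Nullable: {S}


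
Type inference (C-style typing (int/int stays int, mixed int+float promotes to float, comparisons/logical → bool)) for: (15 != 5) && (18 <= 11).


Operand types: bool && bool
Rule: logical operators take bool operands and yield bool
Result type: bool


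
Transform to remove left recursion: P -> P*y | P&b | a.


Left-recursive alternatives: P*y, P&b; non-recursive: a
Introduce P': P -> aP', P' -> *yP' | &bP' | ε


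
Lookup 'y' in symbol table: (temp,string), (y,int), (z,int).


Lookup 'y' → type int


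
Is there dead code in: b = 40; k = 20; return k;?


b is assigned but never read
Dead: 'b = 40'


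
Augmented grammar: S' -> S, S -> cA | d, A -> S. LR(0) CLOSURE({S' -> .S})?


Start: S' -> .S
For each item with dot before a nonterminal B, add B -> .γ for every B-production
Closure: [S' -> .S, S -> .cA, S -> .d]


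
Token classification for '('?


Pattern: delimiter/punctuation
Type: PUNCTUATION


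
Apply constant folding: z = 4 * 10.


4 * 10 = 40 at compile time
Optimized: z = 40


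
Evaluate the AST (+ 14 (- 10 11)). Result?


Evaluate inner: (- 10 11) = -1
Evaluate root: (+ 14 -1) = 13
Result: 13


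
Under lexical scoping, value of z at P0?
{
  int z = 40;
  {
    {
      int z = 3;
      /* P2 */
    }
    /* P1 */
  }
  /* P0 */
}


z declared in the same block as P0
z = 40


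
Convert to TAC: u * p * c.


Break into single-operator statements:
t1 = u * p
t2 = t1 * c


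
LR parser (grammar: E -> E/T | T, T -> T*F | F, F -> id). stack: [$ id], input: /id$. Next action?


'id' on top is the handle for F -> id
Action: reduce (F -> id)


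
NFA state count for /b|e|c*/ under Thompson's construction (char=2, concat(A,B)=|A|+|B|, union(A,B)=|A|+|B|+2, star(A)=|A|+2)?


Syntax tree has 3 char leaf(s), 2 union(s), 1 star(s)
chars contribute 3×2 = 6; each union adds +2; each star adds +2
Total: 6 + 4 + 2 = 12 states


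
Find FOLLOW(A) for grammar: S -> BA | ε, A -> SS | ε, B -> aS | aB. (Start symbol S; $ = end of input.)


$ ∈ FOLLOW(S). For each A -> αBβ: add FIRST(β)\{ε} to FOLLOW(B); if β nullable, add FOLLOW(A).
FOLLOW(A) = {$, a}


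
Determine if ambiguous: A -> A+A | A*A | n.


'n+n*n' has two parse trees (no precedence encoded between + and *)
Ambiguous


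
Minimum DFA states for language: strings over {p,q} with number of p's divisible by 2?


Track (count of p) mod 2: states 0..1, accept at 0
Minimal DFA: 2 states


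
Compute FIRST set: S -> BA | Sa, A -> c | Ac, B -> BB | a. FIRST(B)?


Per alternative of B: FIRST(BB) = {a}; FIRST(a) = {a}
FIRST(B) = {a}


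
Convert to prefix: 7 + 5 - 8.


left-to-right (same/higher precedence on left): tree is (- (+ 7 5) 8)
Prefix: - + 7 5 8


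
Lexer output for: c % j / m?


Scan left to right, longest-match per lexeme
Tokens: ID(c), OP(%), ID(j), OP(/), ID(m)


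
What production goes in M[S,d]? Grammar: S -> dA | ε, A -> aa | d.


For [S, d]: 'd' ∈ FIRST(dA)
Entry: S -> dA


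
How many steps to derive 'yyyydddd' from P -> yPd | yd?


Derivation: P => yPd => yyPdd => yyyPddd => yyyydddd
Steps: 4


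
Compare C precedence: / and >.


'/' is multiplicative (level 10); '>' is relational (level 7)
Higher level binds tighter
'/' has higher precedence than '>'


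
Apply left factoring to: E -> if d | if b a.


Common prefix: 'if'
Factored: E -> if E', E' -> d | b a


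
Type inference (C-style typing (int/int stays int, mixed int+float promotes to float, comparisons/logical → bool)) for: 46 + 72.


Operand types: int + int
Rule: mixed int/float promotes to float; int/int stays int
Result type: int


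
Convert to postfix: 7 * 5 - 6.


Left to right (same or higher precedence on left)
Postfix: 7 5 * 6 -


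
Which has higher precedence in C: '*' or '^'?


'*' is multiplicative (level 10); '^' is bitwise XOR (level 4)
Higher level binds tighter
'*' has higher precedence than '^'


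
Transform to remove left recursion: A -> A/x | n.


Left-recursive alternatives: A/x; non-recursive: n
Introduce A': A -> nA', A' -> /xA' | ε


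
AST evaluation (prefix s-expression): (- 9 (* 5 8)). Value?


Evaluate inner: (* 5 8) = 40
Evaluate root: (- 9 40) = -31
Result: -31


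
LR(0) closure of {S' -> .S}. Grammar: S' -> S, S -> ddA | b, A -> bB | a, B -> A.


Start: S' -> .S
For each item with dot before a nonterminal B, add B -> .γ for every B-production
Closure: [S' -> .S, S -> .ddA, S -> .b]


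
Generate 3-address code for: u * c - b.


Break into single-operator statements:
t1 = u * c
t2 = t1 - b


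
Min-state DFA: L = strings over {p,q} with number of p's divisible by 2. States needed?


Track (count of p) mod 2: states 0..1, accept at 0
Minimal DFA: 2 states


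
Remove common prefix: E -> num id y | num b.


Common prefix: 'num'
Factored: E -> num E', E' -> id y | b


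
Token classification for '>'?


Pattern: operator symbol
Type: OPERATOR


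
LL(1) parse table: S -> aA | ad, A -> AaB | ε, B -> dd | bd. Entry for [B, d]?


For [B, d]: 'd' ∈ FIRST(dd)
Entry: B -> dd


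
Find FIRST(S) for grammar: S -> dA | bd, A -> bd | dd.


Per alternative of S: FIRST(dA) = {d}; FIRST(bd) = {b}
FIRST(S) = {b, d}


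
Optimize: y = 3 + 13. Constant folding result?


3 + 13 = 16 at compile time
Optimized: y = 16


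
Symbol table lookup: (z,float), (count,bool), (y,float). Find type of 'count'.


Lookup 'count' → type bool


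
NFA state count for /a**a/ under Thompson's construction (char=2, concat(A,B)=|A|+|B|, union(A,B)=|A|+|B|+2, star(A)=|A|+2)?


Syntax tree has 2 char leaf(s), 0 union(s), 2 star(s)
chars contribute 2×2 = 4; each union adds +2; each star adds +2
Total: 4 + 0 + 4 = 8 states


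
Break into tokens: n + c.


Scan left to right, longest-match per lexeme
Tokens: ID(n), OP(+), ID(c)


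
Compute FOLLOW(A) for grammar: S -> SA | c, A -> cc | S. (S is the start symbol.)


$ ∈ FOLLOW(S). For each A -> αBβ: add FIRST(β)\{ε} to FOLLOW(B); if β nullable, add FOLLOW(A).
FOLLOW(A) = {$, c}


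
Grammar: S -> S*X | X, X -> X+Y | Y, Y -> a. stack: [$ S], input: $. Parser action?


start symbol S on stack, input exhausted
Action: accept


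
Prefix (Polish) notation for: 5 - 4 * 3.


'*' binds tighter: tree is (- 5 (* 4 3))
Prefix: - 5 * 4 3


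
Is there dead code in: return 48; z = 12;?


statement follows a return and is unreachable
Dead: 'z = 12'


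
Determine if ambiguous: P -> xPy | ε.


balanced x^n…y^n: each string has a unique parse
Unambiguous


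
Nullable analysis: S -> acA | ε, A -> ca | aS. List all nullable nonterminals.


A nonterminal is nullable iff some alternative derives ε (directly, or every symbol in it is nullable)
Nullable: {S}


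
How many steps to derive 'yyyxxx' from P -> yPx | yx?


Derivation: P => yPx => yyPxx => yyyxxx
Steps: 3


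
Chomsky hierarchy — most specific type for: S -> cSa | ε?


Single nonterminal LHS, but c^n a^n is not regular
Classification: Type 2 (Context-Free)


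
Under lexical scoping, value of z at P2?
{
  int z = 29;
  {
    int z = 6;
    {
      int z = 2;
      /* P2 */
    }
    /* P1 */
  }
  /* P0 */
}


z declared in the same block as P2
z = 2


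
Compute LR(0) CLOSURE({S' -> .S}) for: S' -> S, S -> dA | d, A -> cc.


Start: S' -> .S
For each item with dot before a nonterminal B, add B -> .γ for every B-production
Closure: [S' -> .S, S -> .dA, S -> .d]


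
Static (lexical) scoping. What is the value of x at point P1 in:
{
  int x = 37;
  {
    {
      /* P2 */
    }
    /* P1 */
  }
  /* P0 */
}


P1's block does not declare x; resolves to the enclosing declaration at depth 0
x = 37


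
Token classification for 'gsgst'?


Pattern: letter/underscore followed by alphanumerics, not a keyword
Type: IDENTIFIER


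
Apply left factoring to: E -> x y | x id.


Common prefix: 'x'
Factored: E -> x E', E' -> y | id


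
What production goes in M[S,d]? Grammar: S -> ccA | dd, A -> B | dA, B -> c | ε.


For [S, d]: 'd' ∈ FIRST(dd)
Entry: S -> dd


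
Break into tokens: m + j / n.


Scan left to right, longest-match per lexeme
Tokens: ID(m), OP(+), ID(j), OP(/), ID(n)


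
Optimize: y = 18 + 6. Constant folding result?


18 + 6 = 24 at compile time
Optimized: y = 24


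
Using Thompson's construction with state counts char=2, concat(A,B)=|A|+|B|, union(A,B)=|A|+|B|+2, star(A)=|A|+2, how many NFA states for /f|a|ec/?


Syntax tree has 4 char leaf(s), 2 union(s), 0 star(s)
chars contribute 4×2 = 8; each union adds +2; each star adds +2
Total: 8 + 4 + 0 = 12 states


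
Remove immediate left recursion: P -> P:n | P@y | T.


Left-recursive alternatives: P:n, P@y; non-recursive: T
Introduce P': P -> TP', P' -> :nP' | @yP' | ε


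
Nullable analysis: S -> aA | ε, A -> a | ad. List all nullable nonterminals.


A nonterminal is nullable iff some alternative derives ε (directly, or every symbol in it is nullable)
Nullable: {S}


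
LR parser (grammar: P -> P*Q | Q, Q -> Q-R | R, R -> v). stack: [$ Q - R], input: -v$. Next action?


handle 'Q-R' on top
Action: reduce (Q -> Q-R)


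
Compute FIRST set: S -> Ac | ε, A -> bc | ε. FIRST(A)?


Per alternative of A: FIRST(bc) = {b}; FIRST(ε) = {ε}
FIRST(A) = {b, ε}


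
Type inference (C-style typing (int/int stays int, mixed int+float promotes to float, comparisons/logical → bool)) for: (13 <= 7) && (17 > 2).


Operand types: bool && bool
Rule: logical operators take bool operands and yield bool
Result type: bool


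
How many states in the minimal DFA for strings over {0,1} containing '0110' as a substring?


KMP-style automaton: 4 progress states + 1 absorbing accept = 5
Minimal DFA: 5 states


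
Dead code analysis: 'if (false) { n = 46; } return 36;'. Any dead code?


condition is constant false, so the whole block is unreachable
Dead: 'if (false) { n = 46; }'


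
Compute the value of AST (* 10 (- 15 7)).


Evaluate inner: (- 15 7) = 8
Evaluate root: (* 10 8) = 80
Result: 80


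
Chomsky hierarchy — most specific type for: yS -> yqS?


LHS has context (more than one symbol) and |LHS| ≤ |RHS|
Classification: Type 1 (Context-Sensitive)


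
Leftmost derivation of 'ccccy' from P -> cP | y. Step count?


Derivation: P => cP => ccP => cccP => ccccP => ccccy
Steps: 5


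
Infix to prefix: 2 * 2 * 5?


left-to-right (same/higher precedence on left): tree is (* (* 2 2) 5)
Prefix: * * 2 2 5


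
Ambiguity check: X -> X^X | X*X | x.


'x^x*x' has two parse trees (no precedence encoded between ^ and *)
Ambiguous


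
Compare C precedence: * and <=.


'*' is multiplicative (level 10); '<=' is relational (level 7)
Higher level binds tighter
'*' has higher precedence than '<='


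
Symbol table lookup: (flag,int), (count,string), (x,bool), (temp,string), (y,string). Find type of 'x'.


Lookup 'x' → type bool


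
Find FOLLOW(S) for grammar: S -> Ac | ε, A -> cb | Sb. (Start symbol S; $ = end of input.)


$ ∈ FOLLOW(S). For each A -> αBβ: add FIRST(β)\{ε} to FOLLOW(B); if β nullable, add FOLLOW(A).
FOLLOW(S) = {$, b}


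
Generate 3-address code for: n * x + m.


Break into single-operator statements:
t1 = n * x
t2 = t1 + m


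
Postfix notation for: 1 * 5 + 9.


Left to right (same or higher precedence on left)
Postfix: 1 5 * 9 +


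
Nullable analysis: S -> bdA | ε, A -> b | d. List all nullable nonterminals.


A nonterminal is nullable iff some alternative derives ε (directly, or every symbol in it is nullable)
Nullable: {S}


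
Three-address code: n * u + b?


Break into single-operator statements:
t1 = n * u
t2 = t1 + b


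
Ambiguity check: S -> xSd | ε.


balanced x^n…d^n: each string has a unique parse
Unambiguous


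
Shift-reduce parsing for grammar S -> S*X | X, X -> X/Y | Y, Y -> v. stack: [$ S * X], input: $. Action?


handle 'S*X' on top; lookahead ∈ FOLLOW(S) = {*, $}
Action: reduce (S -> S*X)


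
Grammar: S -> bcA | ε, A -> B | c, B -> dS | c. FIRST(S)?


Per alternative of S: FIRST(bcA) = {b}; FIRST(ε) = {ε}
FIRST(S) = {b, ε}


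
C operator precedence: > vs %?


'%' is multiplicative (level 10); '>' is relational (level 7)
Higher level binds tighter
'%' has higher precedence than '>'


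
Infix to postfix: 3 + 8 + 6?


Left to right (same or higher precedence on left)
Postfix: 3 8 + 6 +


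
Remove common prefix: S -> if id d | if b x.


Common prefix: 'if'
Factored: S -> if S', S' -> id d | b x


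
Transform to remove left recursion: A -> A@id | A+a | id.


Left-recursive alternatives: A@id, A+a; non-recursive: id
Introduce A': A -> idA', A' -> @idA' | +aA' | ε


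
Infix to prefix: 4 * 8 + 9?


left-to-right (same/higher precedence on left): tree is (+ (* 4 8) 9)
Prefix: + * 4 8 9


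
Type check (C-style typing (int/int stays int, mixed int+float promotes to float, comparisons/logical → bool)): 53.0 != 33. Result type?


Operand types: float != int
Rule: comparison yields bool
Result type: bool


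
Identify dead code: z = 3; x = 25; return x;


z is assigned but never read
Dead: 'z = 3'


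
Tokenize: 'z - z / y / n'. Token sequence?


Scan left to right, longest-match per lexeme
Tokens: ID(z), OP(-), ID(z), OP(/), ID(y), OP(/), ID(n)


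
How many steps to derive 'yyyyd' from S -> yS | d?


Derivation: S => yS => yyS => yyyS => yyyyS => yyyyd
Steps: 5


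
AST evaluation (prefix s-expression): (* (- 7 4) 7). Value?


Evaluate inner: (- 7 4) = 3
Evaluate root: (* 3 7) = 21
Result: 21


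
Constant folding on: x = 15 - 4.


15 - 4 = 11 at compile time
Optimized: x = 11


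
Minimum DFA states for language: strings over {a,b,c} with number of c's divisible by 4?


Track (count of c) mod 4: states 0..3, accept at 0
Minimal DFA: 4 states


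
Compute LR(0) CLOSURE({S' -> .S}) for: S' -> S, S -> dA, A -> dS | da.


Start: S' -> .S
For each item with dot before a nonterminal B, add B -> .γ for every B-production
Closure: [S' -> .S, S -> .dA]


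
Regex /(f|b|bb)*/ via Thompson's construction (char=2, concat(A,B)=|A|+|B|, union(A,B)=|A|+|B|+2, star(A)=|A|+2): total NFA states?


Syntax tree has 4 char leaf(s), 2 union(s), 1 star(s)
chars contribute 4×2 = 8; each union adds +2; each star adds +2
Total: 8 + 4 + 2 = 14 states


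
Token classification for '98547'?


Pattern: digits only
Type: INTEGER_LITERAL


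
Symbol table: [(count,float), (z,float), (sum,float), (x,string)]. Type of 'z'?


Lookup 'z' → type float


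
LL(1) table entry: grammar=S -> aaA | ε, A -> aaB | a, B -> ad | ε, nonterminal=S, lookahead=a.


For [S, a]: 'a' ∈ FIRST(aaA)
Entry: S -> aaA


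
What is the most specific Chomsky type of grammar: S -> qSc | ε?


Single nonterminal LHS, but q^n c^n is not regular
Classification: Type 2 (Context-Free)


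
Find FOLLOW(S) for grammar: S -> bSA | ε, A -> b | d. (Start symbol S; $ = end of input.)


$ ∈ FOLLOW(S). For each A -> αBβ: add FIRST(β)\{ε} to FOLLOW(B); if β nullable, add FOLLOW(A).
FOLLOW(S) = {$, b, d}


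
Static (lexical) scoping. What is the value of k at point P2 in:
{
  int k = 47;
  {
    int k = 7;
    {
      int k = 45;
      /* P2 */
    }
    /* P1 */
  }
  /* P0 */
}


k declared in the same block as P2
k = 45


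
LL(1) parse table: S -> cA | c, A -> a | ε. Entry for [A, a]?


For [A, a]: 'a' ∈ FIRST(a)
Entry: A -> a


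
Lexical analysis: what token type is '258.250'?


Pattern: digits with a decimal point
Type: FLOAT_LITERAL


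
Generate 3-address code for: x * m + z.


Break into single-operator statements:
t1 = x * m
t2 = t1 + z


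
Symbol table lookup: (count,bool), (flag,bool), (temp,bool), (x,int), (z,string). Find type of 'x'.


Lookup 'x' → type int


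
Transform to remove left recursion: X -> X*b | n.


Left-recursive alternatives: X*b; non-recursive: n
Introduce X': X -> nX', X' -> *bX' | ε


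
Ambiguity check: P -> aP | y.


right-linear, alternatives start with distinct terminals 'a' vs 'y': unique leftmost derivation
Unambiguous


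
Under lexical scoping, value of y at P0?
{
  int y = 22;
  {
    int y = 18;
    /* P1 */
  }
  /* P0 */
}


y declared in the same block as P0
y = 22


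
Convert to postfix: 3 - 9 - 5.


Left to right (same or higher precedence on left)
Postfix: 3 9 - 5 -


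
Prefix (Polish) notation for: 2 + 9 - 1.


left-to-right (same/higher precedence on left): tree is (- (+ 2 9) 1)
Prefix: - + 2 9 1


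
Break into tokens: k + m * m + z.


Scan left to right, longest-match per lexeme
Tokens: ID(k), OP(+), ID(m), OP(*), ID(m), OP(+), ID(z)


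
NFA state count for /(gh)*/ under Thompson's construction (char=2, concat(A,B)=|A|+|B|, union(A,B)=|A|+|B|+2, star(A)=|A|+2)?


Syntax tree has 2 char leaf(s), 0 union(s), 1 star(s)
chars contribute 2×2 = 4; each union adds +2; each star adds +2
Total: 4 + 0 + 2 = 6 states


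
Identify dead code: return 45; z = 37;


statement follows a return and is unreachable
Dead: 'z = 37'


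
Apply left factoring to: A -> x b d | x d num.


Common prefix: 'x'
Factored: A -> x A', A' -> b d | d num


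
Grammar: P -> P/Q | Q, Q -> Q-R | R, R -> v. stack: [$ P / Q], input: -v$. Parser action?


'-' can extend Q; shift to build Q -> Q-R
Action: shift


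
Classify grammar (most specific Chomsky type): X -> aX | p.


Right-linear: every RHS is a terminal or a terminal followed by one nonterminal
Classification: Type 3 (Regular)


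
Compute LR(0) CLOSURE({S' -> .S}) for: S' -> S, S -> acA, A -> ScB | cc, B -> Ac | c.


Start: S' -> .S
For each item with dot before a nonterminal B, add B -> .γ for every B-production
Closure: [S' -> .S, S -> .acA]


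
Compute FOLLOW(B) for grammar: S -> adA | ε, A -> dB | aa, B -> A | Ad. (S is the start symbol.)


$ ∈ FOLLOW(S). For each A -> αBβ: add FIRST(β)\{ε} to FOLLOW(B); if β nullable, add FOLLOW(A).
FOLLOW(B) = {$, d}


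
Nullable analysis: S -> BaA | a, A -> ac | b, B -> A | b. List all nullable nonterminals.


A nonterminal is nullable iff some alternative derives ε (directly, or every symbol in it is nullable)
Nullable: {}


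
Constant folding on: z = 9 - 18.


9 - 18 = -9 at compile time
Optimized: z = -9


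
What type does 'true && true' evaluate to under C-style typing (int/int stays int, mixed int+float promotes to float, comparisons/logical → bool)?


Operand types: bool && bool
Rule: logical operators take bool operands and yield bool
Result type: bool


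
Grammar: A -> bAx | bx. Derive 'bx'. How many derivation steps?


Derivation: A => bx
Steps: 1


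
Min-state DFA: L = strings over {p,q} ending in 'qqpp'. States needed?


Track the longest suffix of input matching a prefix of 'qqpp': 5 classes (prefixes of length 0..4)
Minimal DFA: 5 states


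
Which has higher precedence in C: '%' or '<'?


'%' is multiplicative (level 10); '<' is relational (level 7)
Higher level binds tighter
'%' has higher precedence than '<'


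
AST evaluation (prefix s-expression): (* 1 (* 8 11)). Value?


Evaluate inner: (* 8 11) = 88
Evaluate root: (* 1 88) = 88
Result: 88


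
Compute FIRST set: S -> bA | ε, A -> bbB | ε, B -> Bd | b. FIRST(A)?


Per alternative of A: FIRST(bbB) = {b}; FIRST(ε) = {ε}
FIRST(A) = {b, ε}


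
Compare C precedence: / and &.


'/' is multiplicative (level 10); '&' is bitwise AND (level 5)
Higher level binds tighter
'/' has higher precedence than '&'


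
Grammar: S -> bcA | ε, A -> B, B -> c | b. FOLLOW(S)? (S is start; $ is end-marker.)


$ ∈ FOLLOW(S). For each A -> αBβ: add FIRST(β)\{ε} to FOLLOW(B); if β nullable, add FOLLOW(A).
FOLLOW(S) = {$}


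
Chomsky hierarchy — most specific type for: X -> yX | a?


Right-linear: every RHS is a terminal or a terminal followed by one nonterminal
Classification: Type 3 (Regular)


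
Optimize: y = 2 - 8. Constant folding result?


2 - 8 = -6 at compile time
Optimized: y = -6


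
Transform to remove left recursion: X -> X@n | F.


Left-recursive alternatives: X@n; non-recursive: F
Introduce X': X -> FX', X' -> @nX' | ε


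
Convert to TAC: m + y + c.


Break into single-operator statements:
t1 = m + y
t2 = t1 + c


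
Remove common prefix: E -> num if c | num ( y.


Common prefix: 'num'
Factored: E -> num E', E' -> if c | ( y


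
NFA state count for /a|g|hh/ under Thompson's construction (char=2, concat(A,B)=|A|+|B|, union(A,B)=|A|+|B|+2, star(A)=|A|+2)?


Syntax tree has 4 char leaf(s), 2 union(s), 0 star(s)
chars contribute 4×2 = 8; each union adds +2; each star adds +2
Total: 8 + 4 + 0 = 12 states
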